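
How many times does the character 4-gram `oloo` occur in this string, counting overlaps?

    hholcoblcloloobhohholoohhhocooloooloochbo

Sliding a length-4 window over the 41 characters (38 positions):
  position 11–14: oloo
  position 20–23: oloo
  position 30–33: oloo
  position 34–37: oloo

4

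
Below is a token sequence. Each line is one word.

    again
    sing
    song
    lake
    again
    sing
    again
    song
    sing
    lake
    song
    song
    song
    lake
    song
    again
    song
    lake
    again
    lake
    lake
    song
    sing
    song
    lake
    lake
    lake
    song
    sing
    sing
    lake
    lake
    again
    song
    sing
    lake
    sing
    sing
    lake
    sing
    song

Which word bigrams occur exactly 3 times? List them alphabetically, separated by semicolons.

Bigram counts meeting the condition (exactly 3 times):
  again song: 3
  lake again: 3
  sing song: 3

again song; lake again; sing song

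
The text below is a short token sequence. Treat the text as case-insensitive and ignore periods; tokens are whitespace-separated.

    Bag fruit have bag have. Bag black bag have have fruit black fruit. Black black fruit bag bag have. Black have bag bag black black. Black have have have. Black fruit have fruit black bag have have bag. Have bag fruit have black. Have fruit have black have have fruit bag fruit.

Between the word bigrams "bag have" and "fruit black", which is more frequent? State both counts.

"bag have" (5 vs 3)

"bag have": 5 occurrences
"fruit black": 3 occurrences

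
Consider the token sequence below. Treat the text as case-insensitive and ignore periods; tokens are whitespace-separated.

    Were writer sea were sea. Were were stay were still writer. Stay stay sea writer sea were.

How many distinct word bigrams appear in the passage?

17 tokens → 16 bigram windows in total.
Repeated bigrams (each contributes count−1 duplicates):
  sea were: 3
  writer sea: 2
3 duplicate windows → 16 − 3 = 13 distinct.

13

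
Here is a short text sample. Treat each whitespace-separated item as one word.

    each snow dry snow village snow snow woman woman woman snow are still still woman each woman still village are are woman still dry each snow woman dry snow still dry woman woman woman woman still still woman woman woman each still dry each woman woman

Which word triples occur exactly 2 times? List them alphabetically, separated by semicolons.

Trigram counts meeting the condition (exactly 2 times):
  still dry each: 2
  still still woman: 2

still dry each; still still woman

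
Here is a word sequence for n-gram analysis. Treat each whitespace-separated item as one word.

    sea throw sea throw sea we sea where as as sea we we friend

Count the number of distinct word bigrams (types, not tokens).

14 tokens → 13 bigram windows in total.
Repeated bigrams (each contributes count−1 duplicates):
  sea throw: 2
  sea we: 2
  throw sea: 2
3 duplicate windows → 13 − 3 = 10 distinct.

10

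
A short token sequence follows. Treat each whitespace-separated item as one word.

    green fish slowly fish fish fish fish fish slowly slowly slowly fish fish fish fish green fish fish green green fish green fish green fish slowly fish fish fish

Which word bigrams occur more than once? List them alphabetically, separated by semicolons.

fish fish; fish green; fish slowly; green fish; slowly fish; slowly slowly

Bigram counts meeting the condition (more than once):
  fish fish: 10
  fish green: 4
  fish slowly: 3
  green fish: 5
  slowly fish: 3
  slowly slowly: 2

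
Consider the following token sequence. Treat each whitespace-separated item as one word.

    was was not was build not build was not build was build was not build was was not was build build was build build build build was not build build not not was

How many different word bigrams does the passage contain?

9

33 tokens → 32 bigram windows in total.
Repeated bigrams (each contributes count−1 duplicates):
  build was: 6
  build build: 5
  was not: 5
  not build: 4
  was build: 4
  not was: 3
  build not: 2
  was was: 2
23 duplicate windows → 32 − 23 = 9 distinct.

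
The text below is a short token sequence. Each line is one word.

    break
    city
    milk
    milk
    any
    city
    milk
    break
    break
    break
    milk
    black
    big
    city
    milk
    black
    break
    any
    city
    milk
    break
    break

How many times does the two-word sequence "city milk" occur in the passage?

Scanning the 21 overlapping bigram windows for "city milk":
  position 2–3: city milk
  position 6–7: city milk
  position 14–15: city milk
  position 19–20: city milk

4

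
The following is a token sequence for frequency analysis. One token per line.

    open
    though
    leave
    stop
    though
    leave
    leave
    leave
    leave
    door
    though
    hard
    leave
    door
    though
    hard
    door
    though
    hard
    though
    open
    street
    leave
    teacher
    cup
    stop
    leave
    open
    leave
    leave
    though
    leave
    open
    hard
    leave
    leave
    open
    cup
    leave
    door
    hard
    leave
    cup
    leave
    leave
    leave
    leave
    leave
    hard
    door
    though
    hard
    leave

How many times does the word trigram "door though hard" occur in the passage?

4

Scanning the 51 overlapping trigram windows for "door though hard":
  position 10–12: door though hard
  position 14–16: door though hard
  position 17–19: door though hard
  position 50–52: door though hard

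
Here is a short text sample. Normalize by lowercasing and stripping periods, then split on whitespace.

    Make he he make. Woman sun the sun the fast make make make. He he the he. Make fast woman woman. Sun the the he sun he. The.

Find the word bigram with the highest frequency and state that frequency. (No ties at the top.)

"sun the", 3 times

Bigram frequencies (highest first):
  sun the: 3
  make he: 2
  he he: 2
  he make: 2
  woman sun: 2
  make make: 2
  … (12 more, each ≤ 2)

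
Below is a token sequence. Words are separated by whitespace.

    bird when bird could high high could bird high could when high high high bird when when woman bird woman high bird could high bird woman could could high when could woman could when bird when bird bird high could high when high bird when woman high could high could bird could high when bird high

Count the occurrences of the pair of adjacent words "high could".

5

Scanning the 55 overlapping bigram windows for "high could":
  position 6–7: high could
  position 9–10: high could
  position 39–40: high could
  position 47–48: high could
  position 49–50: high could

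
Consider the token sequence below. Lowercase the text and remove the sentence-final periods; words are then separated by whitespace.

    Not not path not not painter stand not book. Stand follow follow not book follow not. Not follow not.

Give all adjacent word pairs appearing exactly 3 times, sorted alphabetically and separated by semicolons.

follow not; not not

Bigram counts meeting the condition (exactly 3 times):
  follow not: 3
  not not: 3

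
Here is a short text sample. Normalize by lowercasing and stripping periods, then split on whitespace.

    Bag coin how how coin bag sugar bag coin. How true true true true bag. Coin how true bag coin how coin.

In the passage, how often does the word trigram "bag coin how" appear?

4

Scanning the 20 overlapping trigram windows for "bag coin how":
  position 1–3: bag coin how
  position 8–10: bag coin how
  position 15–17: bag coin how
  position 19–21: bag coin how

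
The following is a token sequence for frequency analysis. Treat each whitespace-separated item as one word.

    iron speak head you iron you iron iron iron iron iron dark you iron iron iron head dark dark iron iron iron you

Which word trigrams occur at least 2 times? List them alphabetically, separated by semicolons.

Trigram counts meeting the condition (at least 2 times):
  iron iron iron: 5
  you iron iron: 2

iron iron iron; you iron iron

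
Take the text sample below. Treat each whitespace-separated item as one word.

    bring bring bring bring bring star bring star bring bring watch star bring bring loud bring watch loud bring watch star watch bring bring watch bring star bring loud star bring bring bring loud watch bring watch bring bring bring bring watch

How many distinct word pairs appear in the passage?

12

42 tokens → 41 bigram windows in total.
Repeated bigrams (each contributes count−1 duplicates):
  bring bring: 12
  bring watch: 6
  star bring: 5
  watch bring: 4
  bring loud: 3
  bring star: 3
  loud bring: 2
  watch star: 2
29 duplicate windows → 41 − 29 = 12 distinct.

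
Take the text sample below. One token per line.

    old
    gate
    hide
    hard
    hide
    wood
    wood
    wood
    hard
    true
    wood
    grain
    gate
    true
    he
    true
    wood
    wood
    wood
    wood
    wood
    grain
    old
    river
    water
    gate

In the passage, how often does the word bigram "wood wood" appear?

Scanning the 25 overlapping bigram windows for "wood wood":
  position 6–7: wood wood
  position 7–8: wood wood
  position 17–18: wood wood
  position 18–19: wood wood
  position 19–20: wood wood
  position 20–21: wood wood

6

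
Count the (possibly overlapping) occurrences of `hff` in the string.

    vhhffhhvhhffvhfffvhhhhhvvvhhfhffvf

4

Sliding a length-3 window over the 34 characters (32 positions):
  position 3–5: hff
  position 10–12: hff
  position 14–16: hff
  position 30–32: hff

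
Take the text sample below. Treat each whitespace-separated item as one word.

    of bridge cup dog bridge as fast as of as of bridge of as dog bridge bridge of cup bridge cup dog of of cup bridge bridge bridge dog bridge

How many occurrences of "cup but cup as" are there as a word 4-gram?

0

Scanning the 27 overlapping 4-gram windows for "cup but cup as":
  (none found)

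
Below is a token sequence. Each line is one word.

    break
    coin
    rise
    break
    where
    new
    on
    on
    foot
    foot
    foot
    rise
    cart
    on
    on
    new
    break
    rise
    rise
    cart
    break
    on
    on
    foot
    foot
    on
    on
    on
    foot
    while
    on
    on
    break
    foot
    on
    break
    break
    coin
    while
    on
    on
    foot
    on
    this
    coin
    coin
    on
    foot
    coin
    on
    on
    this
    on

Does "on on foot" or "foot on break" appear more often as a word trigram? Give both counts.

"on on foot": 4 occurrences
"foot on break": 1 occurrence

"on on foot" (4 vs 1)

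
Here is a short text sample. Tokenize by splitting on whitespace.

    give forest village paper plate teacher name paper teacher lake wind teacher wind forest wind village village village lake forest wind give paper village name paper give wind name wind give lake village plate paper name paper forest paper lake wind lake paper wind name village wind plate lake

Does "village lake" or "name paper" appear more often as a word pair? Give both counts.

"village lake": 1 occurrence
"name paper": 3 occurrences

"name paper" (3 vs 1)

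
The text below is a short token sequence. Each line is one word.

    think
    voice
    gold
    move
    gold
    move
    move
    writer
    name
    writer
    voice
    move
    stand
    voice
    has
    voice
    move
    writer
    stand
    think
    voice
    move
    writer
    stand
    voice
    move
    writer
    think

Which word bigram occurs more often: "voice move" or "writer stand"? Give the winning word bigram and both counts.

"voice move": 4 occurrences
"writer stand": 2 occurrences

"voice move" (4 vs 2)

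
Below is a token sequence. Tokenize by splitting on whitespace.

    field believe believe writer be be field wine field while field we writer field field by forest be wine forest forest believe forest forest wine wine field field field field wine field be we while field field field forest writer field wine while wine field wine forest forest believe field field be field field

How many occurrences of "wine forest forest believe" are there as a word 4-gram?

Scanning the 51 overlapping 4-gram windows for "wine forest forest believe":
  position 19–22: wine forest forest believe
  position 46–49: wine forest forest believe

2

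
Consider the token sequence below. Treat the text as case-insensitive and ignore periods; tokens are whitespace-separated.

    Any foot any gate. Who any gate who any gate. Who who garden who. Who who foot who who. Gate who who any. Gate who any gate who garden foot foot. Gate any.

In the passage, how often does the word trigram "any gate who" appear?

5

Scanning the 31 overlapping trigram windows for "any gate who":
  position 3–5: any gate who
  position 6–8: any gate who
  position 9–11: any gate who
  position 23–25: any gate who
  position 26–28: any gate who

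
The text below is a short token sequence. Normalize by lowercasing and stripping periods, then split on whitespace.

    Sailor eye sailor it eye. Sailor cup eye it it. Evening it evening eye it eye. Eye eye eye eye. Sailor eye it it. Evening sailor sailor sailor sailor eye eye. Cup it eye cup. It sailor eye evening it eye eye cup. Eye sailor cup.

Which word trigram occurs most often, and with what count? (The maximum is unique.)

Trigram frequencies (highest first):
  eye eye eye: 3
  eye sailor cup: 2
  eye it it: 2
  it it evening: 2
  it eye eye: 2
  sailor sailor sailor: 2
  … (29 more, each ≤ 2)

"eye eye eye", 3 times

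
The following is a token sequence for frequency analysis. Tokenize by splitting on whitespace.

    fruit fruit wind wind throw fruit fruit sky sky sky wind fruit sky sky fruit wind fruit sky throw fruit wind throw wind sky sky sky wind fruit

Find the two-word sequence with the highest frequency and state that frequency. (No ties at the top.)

Bigram frequencies (highest first):
  sky sky: 5
  fruit wind: 3
  fruit sky: 3
  wind fruit: 3
  fruit fruit: 2
  wind throw: 2
  … (7 more, each ≤ 2)

"sky sky", 5 times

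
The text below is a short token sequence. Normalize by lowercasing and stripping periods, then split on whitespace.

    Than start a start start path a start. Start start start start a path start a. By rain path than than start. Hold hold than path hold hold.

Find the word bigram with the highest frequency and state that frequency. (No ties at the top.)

"start start", 5 times

Bigram frequencies (highest first):
  start start: 5
  start a: 3
  than start: 2
  a start: 2
  hold hold: 2
  start path: 1
  … (12 more, each ≤ 1)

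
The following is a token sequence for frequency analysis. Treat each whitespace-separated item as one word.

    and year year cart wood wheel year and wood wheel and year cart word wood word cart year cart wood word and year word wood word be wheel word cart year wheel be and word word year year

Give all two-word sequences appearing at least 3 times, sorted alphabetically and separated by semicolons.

and year; wood word; year cart

Bigram counts meeting the condition (at least 3 times):
  and year: 3
  wood word: 3
  year cart: 3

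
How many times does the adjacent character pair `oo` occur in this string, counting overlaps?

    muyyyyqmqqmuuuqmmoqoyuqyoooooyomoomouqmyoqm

5

Sliding a length-2 window over the 43 characters (42 positions):
  position 25–26: oo
  position 26–27: oo
  position 27–28: oo
  position 28–29: oo
  position 33–34: oo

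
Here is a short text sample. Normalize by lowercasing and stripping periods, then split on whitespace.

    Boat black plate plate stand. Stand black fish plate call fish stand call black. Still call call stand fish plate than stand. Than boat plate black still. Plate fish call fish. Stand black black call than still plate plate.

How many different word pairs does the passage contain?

31

39 tokens → 38 bigram windows in total.
Repeated bigrams (each contributes count−1 duplicates):
  black still: 2
  call fish: 2
  fish plate: 2
  fish stand: 2
  plate plate: 2
  stand black: 2
  still plate: 2
7 duplicate windows → 38 − 7 = 31 distinct.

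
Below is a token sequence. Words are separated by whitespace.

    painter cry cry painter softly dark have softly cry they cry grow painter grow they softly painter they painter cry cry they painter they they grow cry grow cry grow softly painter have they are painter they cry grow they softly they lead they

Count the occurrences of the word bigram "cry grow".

Scanning the 43 overlapping bigram windows for "cry grow":
  position 11–12: cry grow
  position 27–28: cry grow
  position 29–30: cry grow
  position 38–39: cry grow

4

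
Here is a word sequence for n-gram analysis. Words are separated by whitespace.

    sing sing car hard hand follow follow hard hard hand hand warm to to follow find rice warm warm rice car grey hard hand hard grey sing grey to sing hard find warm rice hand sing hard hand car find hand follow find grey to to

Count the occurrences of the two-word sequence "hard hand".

4

Scanning the 45 overlapping bigram windows for "hard hand":
  position 4–5: hard hand
  position 9–10: hard hand
  position 23–24: hard hand
  position 37–38: hard hand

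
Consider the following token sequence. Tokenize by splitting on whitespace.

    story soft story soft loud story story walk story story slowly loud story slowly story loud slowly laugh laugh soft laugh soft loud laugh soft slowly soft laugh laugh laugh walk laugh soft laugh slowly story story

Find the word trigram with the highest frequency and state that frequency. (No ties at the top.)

Trigram frequencies (highest first):
  laugh soft laugh: 2
  story soft story: 1
  soft story soft: 1
  story soft loud: 1
  soft loud story: 1
  loud story story: 1
  … (28 more, each ≤ 1)

"laugh soft laugh", 2 times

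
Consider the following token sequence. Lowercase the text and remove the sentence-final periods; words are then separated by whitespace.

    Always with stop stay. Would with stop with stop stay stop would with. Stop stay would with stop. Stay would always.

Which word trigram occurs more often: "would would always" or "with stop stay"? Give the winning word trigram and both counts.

"with stop stay" (4 vs 0)

"would would always": 0 occurrences
"with stop stay": 4 occurrences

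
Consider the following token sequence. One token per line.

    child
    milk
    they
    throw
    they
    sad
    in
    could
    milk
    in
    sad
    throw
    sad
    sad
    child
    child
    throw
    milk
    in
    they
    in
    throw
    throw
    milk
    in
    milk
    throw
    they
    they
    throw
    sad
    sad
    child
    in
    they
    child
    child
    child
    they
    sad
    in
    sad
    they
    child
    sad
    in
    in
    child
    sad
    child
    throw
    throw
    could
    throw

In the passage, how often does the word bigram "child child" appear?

Scanning the 53 overlapping bigram windows for "child child":
  position 15–16: child child
  position 36–37: child child
  position 37–38: child child

3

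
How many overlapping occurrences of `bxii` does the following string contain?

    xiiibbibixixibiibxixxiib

0

Sliding a length-4 window over the 24 characters (21 positions):
  (no match at any position)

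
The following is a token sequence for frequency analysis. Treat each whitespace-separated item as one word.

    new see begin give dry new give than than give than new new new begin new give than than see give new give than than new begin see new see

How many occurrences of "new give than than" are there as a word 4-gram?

3

Scanning the 27 overlapping 4-gram windows for "new give than than":
  position 6–9: new give than than
  position 16–19: new give than than
  position 22–25: new give than than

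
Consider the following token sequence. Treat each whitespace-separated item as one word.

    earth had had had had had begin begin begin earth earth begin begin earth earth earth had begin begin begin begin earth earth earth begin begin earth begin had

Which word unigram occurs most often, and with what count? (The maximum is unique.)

Unigram frequencies (highest first):
  begin: 12
  earth: 10
  had: 7

"begin", 12 times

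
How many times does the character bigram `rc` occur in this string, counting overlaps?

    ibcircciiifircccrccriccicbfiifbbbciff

Sliding a length-2 window over the 37 characters (36 positions):
  position 5–6: rc
  position 13–14: rc
  position 17–18: rc

3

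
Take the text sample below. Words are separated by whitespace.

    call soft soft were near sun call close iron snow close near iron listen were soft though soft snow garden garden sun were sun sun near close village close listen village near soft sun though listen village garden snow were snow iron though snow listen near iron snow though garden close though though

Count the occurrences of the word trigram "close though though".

Scanning the 51 overlapping trigram windows for "close though though":
  position 51–53: close though though

1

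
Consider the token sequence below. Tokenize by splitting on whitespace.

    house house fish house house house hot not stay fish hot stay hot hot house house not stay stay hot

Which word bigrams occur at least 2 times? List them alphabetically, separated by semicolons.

Bigram counts meeting the condition (at least 2 times):
  house house: 4
  not stay: 2
  stay hot: 2

house house; not stay; stay hot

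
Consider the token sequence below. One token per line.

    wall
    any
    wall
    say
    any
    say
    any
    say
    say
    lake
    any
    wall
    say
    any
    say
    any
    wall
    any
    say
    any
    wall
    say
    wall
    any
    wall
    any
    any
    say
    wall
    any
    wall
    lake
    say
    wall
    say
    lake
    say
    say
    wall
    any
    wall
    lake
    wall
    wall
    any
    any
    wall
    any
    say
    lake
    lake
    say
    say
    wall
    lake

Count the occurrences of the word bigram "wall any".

Scanning the 54 overlapping bigram windows for "wall any":
  position 1–2: wall any
  position 17–18: wall any
  position 23–24: wall any
  position 25–26: wall any
  position 29–30: wall any
  position 39–40: wall any
  position 44–45: wall any
  position 47–48: wall any

8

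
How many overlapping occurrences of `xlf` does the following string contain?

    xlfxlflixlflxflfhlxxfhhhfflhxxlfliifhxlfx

Sliding a length-3 window over the 41 characters (39 positions):
  position 1–3: xlf
  position 4–6: xlf
  position 9–11: xlf
  position 30–32: xlf
  position 38–40: xlf

5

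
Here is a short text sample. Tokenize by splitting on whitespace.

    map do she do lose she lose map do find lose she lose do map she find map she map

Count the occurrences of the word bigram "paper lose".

0

Scanning the 19 overlapping bigram windows for "paper lose":
  (none found)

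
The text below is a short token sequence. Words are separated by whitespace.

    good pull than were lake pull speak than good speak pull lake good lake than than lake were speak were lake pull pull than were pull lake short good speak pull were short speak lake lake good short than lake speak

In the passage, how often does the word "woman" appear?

Scanning the 41 tokens for "woman":
  (none found)

0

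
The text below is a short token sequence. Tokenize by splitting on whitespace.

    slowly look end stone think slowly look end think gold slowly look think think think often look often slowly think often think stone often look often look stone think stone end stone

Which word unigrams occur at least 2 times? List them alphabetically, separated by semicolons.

end; look; often; slowly; stone; think

Unigram counts meeting the condition (at least 2 times):
  end: 3
  look: 6
  often: 5
  slowly: 4
  stone: 5
  think: 8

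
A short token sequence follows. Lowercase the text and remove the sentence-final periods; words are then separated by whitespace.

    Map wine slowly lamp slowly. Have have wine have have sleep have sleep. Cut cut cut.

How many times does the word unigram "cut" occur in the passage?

Scanning the 16 tokens for "cut":
  position 14: cut
  position 15: cut
  position 16: cut

3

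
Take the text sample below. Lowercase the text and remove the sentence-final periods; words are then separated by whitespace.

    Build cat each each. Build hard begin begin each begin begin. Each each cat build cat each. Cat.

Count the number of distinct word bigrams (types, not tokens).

11

18 tokens → 17 bigram windows in total.
Repeated bigrams (each contributes count−1 duplicates):
  begin begin: 2
  begin each: 2
  build cat: 2
  cat each: 2
  each cat: 2
  each each: 2
6 duplicate windows → 17 − 6 = 11 distinct.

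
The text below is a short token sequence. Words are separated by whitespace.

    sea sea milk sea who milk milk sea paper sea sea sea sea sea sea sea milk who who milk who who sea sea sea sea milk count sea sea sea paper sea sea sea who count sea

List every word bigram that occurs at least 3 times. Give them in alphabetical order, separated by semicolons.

sea milk; sea sea

Bigram counts meeting the condition (at least 3 times):
  sea milk: 3
  sea sea: 14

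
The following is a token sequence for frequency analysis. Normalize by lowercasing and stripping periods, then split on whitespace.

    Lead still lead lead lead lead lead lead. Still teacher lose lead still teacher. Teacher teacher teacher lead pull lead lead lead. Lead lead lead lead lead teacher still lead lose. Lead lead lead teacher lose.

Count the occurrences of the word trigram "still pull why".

0

Scanning the 34 overlapping trigram windows for "still pull why":
  (none found)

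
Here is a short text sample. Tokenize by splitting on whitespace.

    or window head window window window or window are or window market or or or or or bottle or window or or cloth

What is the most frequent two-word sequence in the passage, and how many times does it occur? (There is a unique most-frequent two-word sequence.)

"or or", 5 times

Bigram frequencies (highest first):
  or or: 5
  or window: 4
  window window: 2
  window or: 2
  window head: 1
  head window: 1
  … (7 more, each ≤ 1)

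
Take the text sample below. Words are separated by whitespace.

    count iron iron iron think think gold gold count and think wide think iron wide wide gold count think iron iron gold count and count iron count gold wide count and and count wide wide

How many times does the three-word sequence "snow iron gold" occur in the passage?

Scanning the 33 overlapping trigram windows for "snow iron gold":
  (none found)

0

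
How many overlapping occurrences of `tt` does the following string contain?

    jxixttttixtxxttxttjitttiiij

7

Sliding a length-2 window over the 27 characters (26 positions):
  position 5–6: tt
  position 6–7: tt
  position 7–8: tt
  position 14–15: tt
  position 17–18: tt
  position 21–22: tt
  position 22–23: tt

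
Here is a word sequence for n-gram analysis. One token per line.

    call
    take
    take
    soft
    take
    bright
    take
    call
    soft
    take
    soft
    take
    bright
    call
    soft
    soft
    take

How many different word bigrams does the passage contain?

10

17 tokens → 16 bigram windows in total.
Repeated bigrams (each contributes count−1 duplicates):
  soft take: 4
  call soft: 2
  take bright: 2
  take soft: 2
6 duplicate windows → 16 − 6 = 10 distinct.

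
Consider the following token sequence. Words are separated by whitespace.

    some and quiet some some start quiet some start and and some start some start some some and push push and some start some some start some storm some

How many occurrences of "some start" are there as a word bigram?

6

Scanning the 28 overlapping bigram windows for "some start":
  position 5–6: some start
  position 8–9: some start
  position 12–13: some start
  position 14–15: some start
  position 22–23: some start
  position 25–26: some start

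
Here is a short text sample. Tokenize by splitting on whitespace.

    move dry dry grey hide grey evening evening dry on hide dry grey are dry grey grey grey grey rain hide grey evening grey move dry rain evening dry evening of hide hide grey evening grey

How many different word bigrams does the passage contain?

36 tokens → 35 bigram windows in total.
Repeated bigrams (each contributes count−1 duplicates):
  dry grey: 3
  grey evening: 3
  grey grey: 3
  hide grey: 3
  evening dry: 2
  evening grey: 2
  move dry: 2
11 duplicate windows → 35 − 11 = 24 distinct.

24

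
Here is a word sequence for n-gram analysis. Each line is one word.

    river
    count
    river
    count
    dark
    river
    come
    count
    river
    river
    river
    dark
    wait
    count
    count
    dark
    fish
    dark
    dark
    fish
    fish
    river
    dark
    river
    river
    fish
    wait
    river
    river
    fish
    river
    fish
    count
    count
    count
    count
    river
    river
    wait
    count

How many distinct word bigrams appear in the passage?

21

40 tokens → 39 bigram windows in total.
Repeated bigrams (each contributes count−1 duplicates):
  river river: 5
  count count: 4
  count river: 3
  river fish: 3
  count dark: 2
  dark fish: 2
  dark river: 2
  fish river: 2
  … (3 more repeated)
18 duplicate windows → 39 − 18 = 21 distinct.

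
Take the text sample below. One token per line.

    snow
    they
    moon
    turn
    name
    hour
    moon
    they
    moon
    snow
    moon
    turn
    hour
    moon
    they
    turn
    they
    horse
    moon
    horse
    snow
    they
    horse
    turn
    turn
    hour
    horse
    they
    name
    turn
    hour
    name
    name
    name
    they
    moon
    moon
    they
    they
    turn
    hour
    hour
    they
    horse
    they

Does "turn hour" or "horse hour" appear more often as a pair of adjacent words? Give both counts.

"turn hour": 4 occurrences
"horse hour": 0 occurrences

"turn hour" (4 vs 0)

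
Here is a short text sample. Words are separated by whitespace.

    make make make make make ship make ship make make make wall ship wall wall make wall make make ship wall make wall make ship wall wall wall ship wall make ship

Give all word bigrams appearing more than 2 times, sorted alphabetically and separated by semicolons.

make make; make ship; make wall; ship wall; wall make; wall wall

Bigram counts meeting the condition (more than 2 times):
  make make: 7
  make ship: 5
  make wall: 3
  ship wall: 4
  wall make: 5
  wall wall: 3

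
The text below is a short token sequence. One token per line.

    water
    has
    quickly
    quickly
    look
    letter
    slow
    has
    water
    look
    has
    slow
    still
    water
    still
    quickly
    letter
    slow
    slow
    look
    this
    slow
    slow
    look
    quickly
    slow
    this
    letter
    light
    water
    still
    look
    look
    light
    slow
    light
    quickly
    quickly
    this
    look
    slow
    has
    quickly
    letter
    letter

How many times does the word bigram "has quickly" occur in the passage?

2

Scanning the 44 overlapping bigram windows for "has quickly":
  position 2–3: has quickly
  position 42–43: has quickly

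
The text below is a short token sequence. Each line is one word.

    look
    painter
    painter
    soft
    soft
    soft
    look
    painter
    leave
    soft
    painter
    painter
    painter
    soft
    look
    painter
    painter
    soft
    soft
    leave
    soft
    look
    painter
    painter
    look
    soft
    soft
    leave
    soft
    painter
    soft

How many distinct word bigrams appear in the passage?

31 tokens → 30 bigram windows in total.
Repeated bigrams (each contributes count−1 duplicates):
  painter painter: 5
  look painter: 4
  painter soft: 4
  soft soft: 4
  leave soft: 3
  soft look: 3
  soft leave: 2
  soft painter: 2
19 duplicate windows → 30 − 19 = 11 distinct.

11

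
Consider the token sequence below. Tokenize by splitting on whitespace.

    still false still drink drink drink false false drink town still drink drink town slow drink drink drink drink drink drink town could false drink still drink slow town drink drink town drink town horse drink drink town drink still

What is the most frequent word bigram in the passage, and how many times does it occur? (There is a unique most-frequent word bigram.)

"drink drink", 10 times

Bigram frequencies (highest first):
  drink drink: 10
  drink town: 6
  still drink: 3
  town drink: 3
  false drink: 2
  drink still: 2
  … (13 more, each ≤ 1)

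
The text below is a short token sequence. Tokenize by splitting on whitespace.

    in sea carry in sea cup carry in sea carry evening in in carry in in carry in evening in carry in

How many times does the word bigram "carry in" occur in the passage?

5

Scanning the 21 overlapping bigram windows for "carry in":
  position 3–4: carry in
  position 7–8: carry in
  position 14–15: carry in
  position 17–18: carry in
  position 21–22: carry in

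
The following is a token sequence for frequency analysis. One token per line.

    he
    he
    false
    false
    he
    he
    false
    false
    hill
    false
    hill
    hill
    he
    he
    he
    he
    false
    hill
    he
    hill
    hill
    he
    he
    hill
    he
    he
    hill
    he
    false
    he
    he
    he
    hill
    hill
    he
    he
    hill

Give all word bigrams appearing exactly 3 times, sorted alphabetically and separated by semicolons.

false hill; hill hill

Bigram counts meeting the condition (exactly 3 times):
  false hill: 3
  hill hill: 3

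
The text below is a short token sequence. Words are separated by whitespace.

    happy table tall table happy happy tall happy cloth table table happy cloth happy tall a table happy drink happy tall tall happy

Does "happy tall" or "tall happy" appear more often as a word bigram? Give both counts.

"happy tall" (3 vs 2)

"happy tall": 3 occurrences
"tall happy": 2 occurrences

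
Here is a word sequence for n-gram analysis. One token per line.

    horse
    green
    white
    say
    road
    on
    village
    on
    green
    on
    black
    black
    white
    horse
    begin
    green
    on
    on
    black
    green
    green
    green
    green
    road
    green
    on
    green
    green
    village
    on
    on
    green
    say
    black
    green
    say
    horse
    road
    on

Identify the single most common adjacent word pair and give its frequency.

"green green", 4 times

Bigram frequencies (highest first):
  green green: 4
  on green: 3
  green on: 3
  road on: 2
  village on: 2
  on black: 2
  … (19 more, each ≤ 2)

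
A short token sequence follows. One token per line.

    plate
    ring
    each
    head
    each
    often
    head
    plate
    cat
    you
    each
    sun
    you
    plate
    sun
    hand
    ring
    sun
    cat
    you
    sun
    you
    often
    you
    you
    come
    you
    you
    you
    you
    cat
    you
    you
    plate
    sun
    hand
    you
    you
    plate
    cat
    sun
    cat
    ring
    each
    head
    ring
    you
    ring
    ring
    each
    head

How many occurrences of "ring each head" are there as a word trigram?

3

Scanning the 49 overlapping trigram windows for "ring each head":
  position 2–4: ring each head
  position 43–45: ring each head
  position 49–51: ring each head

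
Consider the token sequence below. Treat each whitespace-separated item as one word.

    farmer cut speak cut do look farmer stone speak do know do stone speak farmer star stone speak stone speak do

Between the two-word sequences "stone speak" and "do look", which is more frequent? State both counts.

"stone speak" (4 vs 1)

"stone speak": 4 occurrences
"do look": 1 occurrence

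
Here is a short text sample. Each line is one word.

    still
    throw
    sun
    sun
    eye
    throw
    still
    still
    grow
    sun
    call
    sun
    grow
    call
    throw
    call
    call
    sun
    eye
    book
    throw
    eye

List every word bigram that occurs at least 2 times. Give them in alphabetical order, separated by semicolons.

Bigram counts meeting the condition (at least 2 times):
  call sun: 2
  sun eye: 2

call sun; sun eye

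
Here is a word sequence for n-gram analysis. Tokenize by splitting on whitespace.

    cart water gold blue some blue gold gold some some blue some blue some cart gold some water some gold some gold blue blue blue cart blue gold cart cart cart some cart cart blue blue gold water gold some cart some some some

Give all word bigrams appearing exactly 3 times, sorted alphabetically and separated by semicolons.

Bigram counts meeting the condition (exactly 3 times):
  blue blue: 3
  blue gold: 3
  blue some: 3
  cart cart: 3
  some blue: 3
  some cart: 3
  some some: 3

blue blue; blue gold; blue some; cart cart; some blue; some cart; some some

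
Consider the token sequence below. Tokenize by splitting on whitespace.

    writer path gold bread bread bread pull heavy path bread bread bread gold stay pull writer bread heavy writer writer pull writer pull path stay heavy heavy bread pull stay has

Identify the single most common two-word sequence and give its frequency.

Bigram frequencies (highest first):
  bread bread: 4
  bread pull: 2
  pull writer: 2
  writer pull: 2
  writer path: 1
  path gold: 1
  … (18 more, each ≤ 1)

"bread bread", 4 times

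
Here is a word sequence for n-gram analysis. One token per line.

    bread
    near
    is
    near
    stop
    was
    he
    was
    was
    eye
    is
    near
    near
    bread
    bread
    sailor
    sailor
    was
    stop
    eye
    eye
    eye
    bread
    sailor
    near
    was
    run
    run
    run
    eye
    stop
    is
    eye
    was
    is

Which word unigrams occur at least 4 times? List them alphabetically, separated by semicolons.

bread; eye; is; near; was

Unigram counts meeting the condition (at least 4 times):
  bread: 4
  eye: 6
  is: 4
  near: 5
  was: 6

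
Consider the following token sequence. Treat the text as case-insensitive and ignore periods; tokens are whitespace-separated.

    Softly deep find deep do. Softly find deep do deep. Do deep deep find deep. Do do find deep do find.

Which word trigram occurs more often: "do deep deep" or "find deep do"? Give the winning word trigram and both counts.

"do deep deep": 1 occurrence
"find deep do": 4 occurrences

"find deep do" (4 vs 1)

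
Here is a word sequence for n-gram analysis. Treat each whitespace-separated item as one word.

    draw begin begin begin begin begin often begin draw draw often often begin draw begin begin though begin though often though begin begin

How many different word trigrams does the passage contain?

17

23 tokens → 21 trigram windows in total.
Repeated trigrams (each contributes count−1 duplicates):
  begin begin begin: 3
  draw begin begin: 2
  often begin draw: 2
4 duplicate windows → 21 − 4 = 17 distinct.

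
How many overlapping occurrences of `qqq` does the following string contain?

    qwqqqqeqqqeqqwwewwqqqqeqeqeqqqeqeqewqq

6

Sliding a length-3 window over the 38 characters (36 positions):
  position 3–5: qqq
  position 4–6: qqq
  position 8–10: qqq
  position 19–21: qqq
  position 20–22: qqq
  position 28–30: qqq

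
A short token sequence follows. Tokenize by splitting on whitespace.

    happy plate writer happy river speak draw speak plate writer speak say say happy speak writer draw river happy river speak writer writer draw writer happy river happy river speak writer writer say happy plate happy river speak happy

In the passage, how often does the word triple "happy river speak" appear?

4

Scanning the 37 overlapping trigram windows for "happy river speak":
  position 4–6: happy river speak
  position 19–21: happy river speak
  position 28–30: happy river speak
  position 36–38: happy river speak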